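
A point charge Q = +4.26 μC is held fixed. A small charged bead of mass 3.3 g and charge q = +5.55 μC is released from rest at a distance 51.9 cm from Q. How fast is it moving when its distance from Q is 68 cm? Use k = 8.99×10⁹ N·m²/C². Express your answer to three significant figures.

7.67 m/s

Only the electrostatic force acts, so mechanical energy is conserved: ½mv² = U₁ − U₂ = kQq(1/r₁ − 1/r₂).
U₁ − U₂ = (8.99×10⁹ N·m²/C²)(4.26×10⁻⁶ C)(5.55×10⁻⁶ C)(1/0.519 − 1/0.680) = 0.0970 J.
v = √(2·0.0970/3.30×10⁻³) = 7.67 m/s.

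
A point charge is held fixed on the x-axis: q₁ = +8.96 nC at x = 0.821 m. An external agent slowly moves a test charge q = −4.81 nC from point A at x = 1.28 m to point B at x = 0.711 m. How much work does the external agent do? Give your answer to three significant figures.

For quasistatic motion the external work equals the change in potential energy: W_ext = qΔV = q(V_B − V_A).
At A: distance to the source charge is 0.459 m; V_A = kq₁/r = 175 V.
At B: distance to the source charge is 0.110 m; V_B = kq₁/r = 732 V.
ΔV = V_B − V_A = 557 V.
W_ext = qΔV = (-4.81×10⁻⁹ C)(557 V) = -2.68×10⁻⁶ J.

-2.68×10⁻⁶ J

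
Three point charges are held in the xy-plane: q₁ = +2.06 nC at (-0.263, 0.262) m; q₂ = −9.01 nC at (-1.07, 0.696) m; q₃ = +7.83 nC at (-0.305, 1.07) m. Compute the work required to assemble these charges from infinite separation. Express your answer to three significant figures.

-7.48×10⁻⁷ J

The work to assemble the configuration equals its total potential energy, U = Σ kqᵢqⱼ/rᵢⱼ over all pairs.
Pair separations: r₁₂ = 0.916 m, r₁₃ = 0.809 m, r₂₃ = 0.852 m.
U = (-1.82×10⁻⁷) + (1.79×10⁻⁷) + (-7.45×10⁻⁷) = -7.48×10⁻⁷ J.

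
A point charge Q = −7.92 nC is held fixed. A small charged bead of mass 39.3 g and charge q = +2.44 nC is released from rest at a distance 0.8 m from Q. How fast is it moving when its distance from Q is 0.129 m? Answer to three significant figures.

Only the electrostatic force acts, so mechanical energy is conserved: ½mv² = U₁ − U₂ = kQq(1/r₁ − 1/r₂).
U₁ − U₂ = (8.99×10⁹ N·m²/C²)(-7.92×10⁻⁹ C)(2.44×10⁻⁹ C)(1/0.800 − 1/0.129) = 1.13×10⁻⁶ J.
v = √(2·1.13×10⁻⁶/0.0393) = 7.58×10⁻³ m/s.

7.58×10⁻³ m/s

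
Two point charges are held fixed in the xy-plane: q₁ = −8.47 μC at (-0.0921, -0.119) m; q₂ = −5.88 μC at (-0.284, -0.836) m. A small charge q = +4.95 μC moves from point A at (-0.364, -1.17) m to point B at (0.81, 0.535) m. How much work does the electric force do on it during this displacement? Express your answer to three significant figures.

The work done by the electric force is W_field = −ΔU = −q(V_B − V_A) = q(V_A − V_B).
At A: distances to the source charges are 1.09 m, 0.343 m; V_A = Σ kqᵢ/rᵢ = -2.24×10⁵ V.
At B: distances to the source charges are 1.11 m, 1.75 m; V_B = Σ kqᵢ/rᵢ = -9.85×10⁴ V.
ΔV = V_B − V_A = 1.26×10⁵ V.
W_field = −qΔV = −(4.95×10⁻⁶ C)(1.26×10⁵ V) = -0.622 J.

-0.622 J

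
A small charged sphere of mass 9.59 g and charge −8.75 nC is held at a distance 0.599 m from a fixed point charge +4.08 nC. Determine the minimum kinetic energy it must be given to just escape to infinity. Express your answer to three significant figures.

To just escape, total mechanical energy must reach zero at infinity: ½mv²_min + U = 0, so ½mv²_min = −U = |kQq|/r.
|U| = |kQq|/r = (8.99×10⁹ N·m²/C²)(4.08×10⁻⁹)(8.75×10⁻⁹)/(0.599) = 5.36×10⁻⁷ J.

5.36×10⁻⁷ J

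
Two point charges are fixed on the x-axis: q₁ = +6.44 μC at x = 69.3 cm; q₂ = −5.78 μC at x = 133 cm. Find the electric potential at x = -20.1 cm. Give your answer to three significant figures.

3.08×10⁴ V

Electric potential is a scalar, so the contributions from each charge add algebraically: V = Σ kqᵢ/rᵢ.
Distances from the field point to each charge: r₁ = 0.894 m, r₂ = 1.53 m.
V = k[(6.44×10⁻⁶)/(0.894) + (-5.78×10⁻⁶)/(1.53)] = 3.08×10⁴ V.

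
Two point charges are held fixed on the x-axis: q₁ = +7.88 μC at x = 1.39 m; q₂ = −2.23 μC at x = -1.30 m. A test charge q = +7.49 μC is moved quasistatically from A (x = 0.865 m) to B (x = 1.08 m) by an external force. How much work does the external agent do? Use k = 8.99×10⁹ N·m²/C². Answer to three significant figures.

For quasistatic motion the external work equals the change in potential energy: W_ext = qΔV = q(V_B − V_A).
At A: distances to the source charges are 0.525 m, 2.17 m; V_A = Σ kqᵢ/rᵢ = 1.26×10⁵ V.
At B: distances to the source charges are 0.310 m, 2.38 m; V_B = Σ kqᵢ/rᵢ = 2.20×10⁵ V.
ΔV = V_B − V_A = 9.44×10⁴ V.
W_ext = qΔV = (7.49×10⁻⁶ C)(9.44×10⁴ V) = 0.707 J.

0.707 J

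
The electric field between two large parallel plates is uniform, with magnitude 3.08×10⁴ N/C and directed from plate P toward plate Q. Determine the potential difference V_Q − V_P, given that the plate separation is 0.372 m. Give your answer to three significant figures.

In a uniform field, potential decreases in the direction of E: ΔV = −E·d for a displacement d parallel to E.
Going from P to Q is a displacement of 0.372 m along the field, so V_Q − V_P = −Ed = -1.15×10⁴ V.

-1.15×10⁴ V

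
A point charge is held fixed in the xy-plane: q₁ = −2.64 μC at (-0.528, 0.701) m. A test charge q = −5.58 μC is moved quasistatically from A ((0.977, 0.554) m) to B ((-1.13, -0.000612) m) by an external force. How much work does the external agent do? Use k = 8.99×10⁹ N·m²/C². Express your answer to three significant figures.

0.0557 J

For quasistatic motion the external work equals the change in potential energy: W_ext = qΔV = q(V_B − V_A).
At A: distance to the source charge is 1.51 m; V_A = kq₁/r = -1.57×10⁴ V.
At B: distance to the source charge is 0.924 m; V_B = kq₁/r = -2.57×10⁴ V.
ΔV = V_B − V_A = -9980 V.
W_ext = qΔV = (-5.58×10⁻⁶ C)(-9980 V) = 0.0557 J.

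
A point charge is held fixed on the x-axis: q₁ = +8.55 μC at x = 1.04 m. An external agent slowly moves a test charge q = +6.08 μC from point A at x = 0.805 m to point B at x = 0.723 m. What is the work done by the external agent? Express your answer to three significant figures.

For quasistatic motion the external work equals the change in potential energy: W_ext = qΔV = q(V_B − V_A).
At A: distance to the source charge is 0.235 m; V_A = kq₁/r = 3.27×10⁵ V.
At B: distance to the source charge is 0.317 m; V_B = kq₁/r = 2.42×10⁵ V.
ΔV = V_B − V_A = -8.46×10⁴ V.
W_ext = qΔV = (6.08×10⁻⁶ C)(-8.46×10⁴ V) = -0.514 J.

-0.514 J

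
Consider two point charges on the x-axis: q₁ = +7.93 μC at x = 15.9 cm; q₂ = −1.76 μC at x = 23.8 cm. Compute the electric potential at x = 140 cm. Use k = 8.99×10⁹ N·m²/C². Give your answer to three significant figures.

Electric potential is a scalar, so the contributions from each charge add algebraically: V = Σ kqᵢ/rᵢ.
Distances from the field point to each charge: r₁ = 1.24 m, r₂ = 1.16 m.
V = k[(7.93×10⁻⁶)/(1.24) + (-1.76×10⁻⁶)/(1.16)] = 4.38×10⁴ V.

4.38×10⁴ V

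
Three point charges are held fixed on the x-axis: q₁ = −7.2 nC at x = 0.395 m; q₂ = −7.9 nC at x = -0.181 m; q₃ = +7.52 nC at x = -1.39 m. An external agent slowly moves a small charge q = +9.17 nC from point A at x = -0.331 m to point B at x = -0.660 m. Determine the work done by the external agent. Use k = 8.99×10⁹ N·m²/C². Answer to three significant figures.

For quasistatic motion the external work equals the change in potential energy: W_ext = qΔV = q(V_B − V_A).
At A: distances to the source charges are 0.726 m, 0.150 m, 1.06 m; V_A = Σ kqᵢ/rᵢ = -499 V.
At B: distances to the source charges are 1.06 m, 0.479 m, 0.730 m; V_B = Σ kqᵢ/rᵢ = -117 V.
ΔV = V_B − V_A = 382 V.
W_ext = qΔV = (9.17×10⁻⁹ C)(382 V) = 3.50×10⁻⁶ J.

3.50×10⁻⁶ J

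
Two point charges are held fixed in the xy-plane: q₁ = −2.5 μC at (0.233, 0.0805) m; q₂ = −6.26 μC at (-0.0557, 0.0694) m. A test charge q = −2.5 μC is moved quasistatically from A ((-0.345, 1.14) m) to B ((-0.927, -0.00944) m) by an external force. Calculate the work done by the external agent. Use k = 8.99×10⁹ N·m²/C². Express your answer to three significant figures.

0.0357 J

For quasistatic motion the external work equals the change in potential energy: W_ext = qΔV = q(V_B − V_A).
At A: distances to the source charges are 1.21 m, 1.11 m; V_A = Σ kqᵢ/rᵢ = -6.94×10⁴ V.
At B: distances to the source charges are 1.16 m, 0.875 m; V_B = Σ kqᵢ/rᵢ = -8.36×10⁴ V.
ΔV = V_B − V_A = -1.43×10⁴ V.
W_ext = qΔV = (-2.50×10⁻⁶ C)(-1.43×10⁴ V) = 0.0357 J.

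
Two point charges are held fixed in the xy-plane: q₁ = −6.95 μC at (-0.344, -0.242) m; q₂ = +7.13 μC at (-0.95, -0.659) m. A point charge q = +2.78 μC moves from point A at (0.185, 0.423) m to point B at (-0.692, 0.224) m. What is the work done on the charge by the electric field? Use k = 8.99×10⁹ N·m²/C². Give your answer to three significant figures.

The work done by the electric force is W_field = −ΔU = −q(V_B − V_A) = q(V_A − V_B).
At A: distances to the source charges are 0.850 m, 1.57 m; V_A = Σ kqᵢ/rᵢ = -3.27×10⁴ V.
At B: distances to the source charges are 0.582 m, 0.920 m; V_B = Σ kqᵢ/rᵢ = -3.77×10⁴ V.
ΔV = V_B − V_A = -5100 V.
W_field = −qΔV = −(2.78×10⁻⁶ C)(-5100 V) = 0.0142 J.

0.0142 J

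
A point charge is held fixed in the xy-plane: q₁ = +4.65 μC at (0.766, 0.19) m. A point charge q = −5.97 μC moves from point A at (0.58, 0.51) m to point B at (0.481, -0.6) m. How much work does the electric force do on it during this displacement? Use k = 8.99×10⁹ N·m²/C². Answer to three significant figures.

-0.377 J

The work done by the electric force is W_field = −ΔU = −q(V_B − V_A) = q(V_A − V_B).
At A: distance to the source charge is 0.370 m; V_A = kq₁/r = 1.13×10⁵ V.
At B: distance to the source charge is 0.840 m; V_B = kq₁/r = 4.98×10⁴ V.
ΔV = V_B − V_A = -6.32×10⁴ V.
W_field = −qΔV = −(-5.97×10⁻⁶ C)(-6.32×10⁴ V) = -0.377 J.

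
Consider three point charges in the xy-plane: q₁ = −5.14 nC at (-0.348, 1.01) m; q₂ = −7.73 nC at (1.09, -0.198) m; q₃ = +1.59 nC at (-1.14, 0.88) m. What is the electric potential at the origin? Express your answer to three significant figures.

Electric potential is a scalar, so the contributions from each charge add algebraically: V = Σ kqᵢ/rᵢ.
Distances from the field point to each charge: r₁ = 1.07 m, r₂ = 1.11 m, r₃ = 1.44 m.
V = k[(-5.14×10⁻⁹)/(1.07) + (-7.73×10⁻⁹)/(1.11) + (1.59×10⁻⁹)/(1.44)] = -96.1 V.

-96.1 V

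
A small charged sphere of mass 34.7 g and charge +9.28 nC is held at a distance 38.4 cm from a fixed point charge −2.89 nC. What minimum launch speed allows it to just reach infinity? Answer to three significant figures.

To just escape, total mechanical energy must reach zero at infinity: ½mv²_min + U = 0, so ½mv²_min = −U = |kQq|/r.
|U| = |kQq|/r = (8.99×10⁹ N·m²/C²)(2.89×10⁻⁹)(9.28×10⁻⁹)/(0.384) = 6.28×10⁻⁷ J.
v_min = √(2|U|/m) = √(2·6.28×10⁻⁷/0.0347) = 6.02×10⁻³ m/s.

6.02×10⁻³ m/s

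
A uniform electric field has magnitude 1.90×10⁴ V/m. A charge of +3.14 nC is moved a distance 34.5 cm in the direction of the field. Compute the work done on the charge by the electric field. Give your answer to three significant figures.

2.06×10⁻⁵ J

The potential change for a displacement 34.5 cm in the direction of the field is ΔV = −Ed = -6550 V.
W_field = −qΔV = 2.06×10⁻⁵ J.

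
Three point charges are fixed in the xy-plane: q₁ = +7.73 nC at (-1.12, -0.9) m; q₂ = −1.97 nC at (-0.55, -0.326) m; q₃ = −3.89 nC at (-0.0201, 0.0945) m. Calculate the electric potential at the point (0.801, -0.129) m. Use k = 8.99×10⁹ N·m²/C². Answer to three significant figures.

-20.5 V

The total potential is the scalar sum of each charge's contribution, V = Σ kqᵢ/rᵢ.
Distances from the field point to each charge: r₁ = 2.07 m, r₂ = 1.37 m, r₃ = 0.851 m.
V = k[(7.73×10⁻⁹)/(2.07) + (-1.97×10⁻⁹)/(1.37) + (-3.89×10⁻⁹)/(0.851)] = -20.5 V.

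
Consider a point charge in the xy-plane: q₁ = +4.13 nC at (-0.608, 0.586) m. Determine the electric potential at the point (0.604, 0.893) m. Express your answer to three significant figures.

29.7 V

Electric potential is a scalar, so the contributions from each charge add algebraically: V = Σ kqᵢ/rᵢ.
Distances from the field point to each charge: r₁ = 1.25 m.
V = k[(4.13×10⁻⁹)/(1.25)] = 29.7 V.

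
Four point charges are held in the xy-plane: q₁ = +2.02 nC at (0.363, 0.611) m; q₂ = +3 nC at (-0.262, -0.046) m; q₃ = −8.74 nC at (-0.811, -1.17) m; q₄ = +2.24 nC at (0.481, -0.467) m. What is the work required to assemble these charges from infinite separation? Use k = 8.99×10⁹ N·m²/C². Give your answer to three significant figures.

The assembly work is the sum of pairwise potential energies, U = Σ_{i<j} kqᵢqⱼ/rᵢⱼ.
Pair separations: r₁₂ = 0.907 m, r₁₃ = 2.13 m, r₁₄ = 1.08 m, r₂₃ = 1.25 m, r₂₄ = 0.854 m, r₃₄ = 1.47 m.
Summing all 6 pair terms gives U = -2.14×10⁻⁷ J.

-2.14×10⁻⁷ J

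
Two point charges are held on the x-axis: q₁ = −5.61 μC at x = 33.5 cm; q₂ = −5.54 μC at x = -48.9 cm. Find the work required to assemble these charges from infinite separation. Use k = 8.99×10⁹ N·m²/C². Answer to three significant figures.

The assembly work is the sum of pairwise potential energies, U = Σ_{i<j} kqᵢqⱼ/rᵢⱼ.
Pair separations: r₁₂ = 0.824 m.
U = (0.339) = 0.339 J.

0.339 J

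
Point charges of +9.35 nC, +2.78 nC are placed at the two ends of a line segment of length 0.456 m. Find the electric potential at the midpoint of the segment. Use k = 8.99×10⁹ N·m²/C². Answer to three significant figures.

478 V

Electric potential is a scalar, so the contributions from each charge add algebraically: V = Σ kqᵢ/rᵢ.
Each charge is 0.228 m from the midpoint.
V = k[(9.35×10⁻⁹)/(0.228) + (2.78×10⁻⁹)/(0.228)] = 478 V.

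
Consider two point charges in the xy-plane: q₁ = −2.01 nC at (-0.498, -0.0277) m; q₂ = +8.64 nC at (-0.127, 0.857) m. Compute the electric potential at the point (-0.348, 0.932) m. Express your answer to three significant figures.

314 V

Electric potential is a scalar, so the contributions from each charge add algebraically: V = Σ kqᵢ/rᵢ.
Distances from the field point to each charge: r₁ = 0.971 m, r₂ = 0.233 m.
V = k[(-2.01×10⁻⁹)/(0.971) + (8.64×10⁻⁹)/(0.233)] = 314 V.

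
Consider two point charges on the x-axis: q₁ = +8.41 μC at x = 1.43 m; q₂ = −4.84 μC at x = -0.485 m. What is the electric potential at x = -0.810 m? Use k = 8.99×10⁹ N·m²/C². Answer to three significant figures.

-1.00×10⁵ V

Electric potential is a scalar, so the contributions from each charge add algebraically: V = Σ kqᵢ/rᵢ.
Distances from the field point to each charge: r₁ = 2.24 m, r₂ = 0.325 m.
V = k[(8.41×10⁻⁶)/(2.24) + (-4.84×10⁻⁶)/(0.325)] = -1.00×10⁵ V.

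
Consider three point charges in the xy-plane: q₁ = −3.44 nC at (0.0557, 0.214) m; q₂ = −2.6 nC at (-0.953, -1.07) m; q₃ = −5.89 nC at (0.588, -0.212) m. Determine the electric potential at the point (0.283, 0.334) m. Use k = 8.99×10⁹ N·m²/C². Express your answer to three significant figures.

The total potential is the scalar sum of each charge's contribution, V = Σ kqᵢ/rᵢ.
Distances from the field point to each charge: r₁ = 0.257 m, r₂ = 1.87 m, r₃ = 0.625 m.
V = k[(-3.44×10⁻⁹)/(0.257) + (-2.60×10⁻⁹)/(1.87) + (-5.89×10⁻⁹)/(0.625)] = -217 V.

-217 V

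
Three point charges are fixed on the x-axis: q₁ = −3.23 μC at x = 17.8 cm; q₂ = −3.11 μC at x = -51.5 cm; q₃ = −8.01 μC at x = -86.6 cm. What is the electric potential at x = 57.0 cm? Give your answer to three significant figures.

-1.50×10⁵ V

Electric potential is a scalar, so the contributions from each charge add algebraically: V = Σ kqᵢ/rᵢ.
Distances from the field point to each charge: r₁ = 0.392 m, r₂ = 1.08 m, r₃ = 1.44 m.
V = k[(-3.23×10⁻⁶)/(0.392) + (-3.11×10⁻⁶)/(1.08) + (-8.01×10⁻⁶)/(1.44)] = -1.50×10⁵ V.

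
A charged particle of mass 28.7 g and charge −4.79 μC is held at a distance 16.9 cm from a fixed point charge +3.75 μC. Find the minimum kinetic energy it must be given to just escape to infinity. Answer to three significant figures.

To just escape, total mechanical energy must reach zero at infinity: ½mv²_min + U = 0, so ½mv²_min = −U = |kQq|/r.
|U| = |kQq|/r = (8.99×10⁹ N·m²/C²)(3.75×10⁻⁶)(4.79×10⁻⁶)/(0.169) = 0.956 J.

0.956 J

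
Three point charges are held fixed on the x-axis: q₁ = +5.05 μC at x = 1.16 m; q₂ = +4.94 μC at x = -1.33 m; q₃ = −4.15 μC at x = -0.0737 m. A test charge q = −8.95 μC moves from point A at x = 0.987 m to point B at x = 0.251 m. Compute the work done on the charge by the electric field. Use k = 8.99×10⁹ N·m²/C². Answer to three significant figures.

The work done by the electric force is W_field = −ΔU = −q(V_B − V_A) = q(V_A − V_B).
At A: distances to the source charges are 0.173 m, 2.32 m, 1.06 m; V_A = Σ kqᵢ/rᵢ = 2.46×10⁵ V.
At B: distances to the source charges are 0.909 m, 1.58 m, 0.325 m; V_B = Σ kqᵢ/rᵢ = -3.69×10⁴ V.
ΔV = V_B − V_A = -2.83×10⁵ V.
W_field = −qΔV = −(-8.95×10⁻⁶ C)(-2.83×10⁵ V) = -2.54 J.

-2.54 J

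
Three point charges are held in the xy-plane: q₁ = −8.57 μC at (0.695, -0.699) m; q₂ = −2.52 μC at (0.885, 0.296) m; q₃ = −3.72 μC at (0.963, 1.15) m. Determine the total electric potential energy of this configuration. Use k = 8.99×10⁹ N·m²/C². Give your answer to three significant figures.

0.443 J

The work to assemble the configuration equals its total potential energy, U = Σ kqᵢqⱼ/rᵢⱼ over all pairs.
Pair separations: r₁₂ = 1.01 m, r₁₃ = 1.87 m, r₂₃ = 0.858 m.
U = (0.192) + (0.153) + (0.0983) = 0.443 J.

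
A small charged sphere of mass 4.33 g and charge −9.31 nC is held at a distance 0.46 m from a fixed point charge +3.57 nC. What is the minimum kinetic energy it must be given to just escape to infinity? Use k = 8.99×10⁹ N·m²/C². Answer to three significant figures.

To just escape, total mechanical energy must reach zero at infinity: ½mv²_min + U = 0, so ½mv²_min = −U = |kQq|/r.
|U| = |kQq|/r = (8.99×10⁹ N·m²/C²)(3.57×10⁻⁹)(9.31×10⁻⁹)/(0.460) = 6.50×10⁻⁷ J.

6.50×10⁻⁷ J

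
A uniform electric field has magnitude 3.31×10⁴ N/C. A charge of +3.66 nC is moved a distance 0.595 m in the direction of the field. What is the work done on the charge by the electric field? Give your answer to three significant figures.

7.21×10⁻⁵ J

The potential change for a displacement 0.595 m in the direction of the field is ΔV = −Ed = -1.97×10⁴ V.
W_field = −qΔV = 7.21×10⁻⁵ J.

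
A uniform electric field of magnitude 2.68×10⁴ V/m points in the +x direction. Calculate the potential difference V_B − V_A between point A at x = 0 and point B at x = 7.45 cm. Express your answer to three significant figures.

-2000 V

In a uniform field, potential decreases in the direction of E: V_B − V_A = −E·Δx.
V_B − V_A = −(2.68×10⁴ V/m)(0.0745 m) = -2000 V.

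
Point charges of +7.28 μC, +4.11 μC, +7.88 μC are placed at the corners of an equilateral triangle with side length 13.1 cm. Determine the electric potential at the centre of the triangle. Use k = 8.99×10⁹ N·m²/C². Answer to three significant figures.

Electric potential is a scalar, so the contributions from each charge add algebraically: V = Σ kqᵢ/rᵢ.
The distance from each vertex to the centroid is a/√3 = 0.0756 m.
V = k[(7.28×10⁻⁶)/(0.0756) + (4.11×10⁻⁶)/(0.0756) + (7.88×10⁻⁶)/(0.0756)] = 2.29×10⁶ V.

2.29×10⁶ V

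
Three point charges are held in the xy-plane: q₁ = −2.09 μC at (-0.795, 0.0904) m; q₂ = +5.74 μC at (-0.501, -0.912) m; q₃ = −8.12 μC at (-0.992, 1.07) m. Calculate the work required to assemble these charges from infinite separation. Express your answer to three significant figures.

-0.156 J

The work to assemble the configuration equals its total potential energy, U = Σ kqᵢqⱼ/rᵢⱼ over all pairs.
Pair separations: r₁₂ = 1.04 m, r₁₃ = 0.999 m, r₂₃ = 2.04 m.
U = (-0.103) + (0.153) + (-0.205) = -0.156 J.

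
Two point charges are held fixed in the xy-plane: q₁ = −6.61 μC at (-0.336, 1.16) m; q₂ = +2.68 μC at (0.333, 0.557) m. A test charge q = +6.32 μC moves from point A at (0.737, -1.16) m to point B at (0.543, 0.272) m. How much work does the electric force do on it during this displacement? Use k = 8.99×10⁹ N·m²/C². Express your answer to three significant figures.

-0.190 J

The work done by the electric force is W_field = −ΔU = −q(V_B − V_A) = q(V_A − V_B).
At A: distances to the source charges are 2.56 m, 1.76 m; V_A = Σ kqᵢ/rᵢ = -9590 V.
At B: distances to the source charges are 1.25 m, 0.354 m; V_B = Σ kqᵢ/rᵢ = 2.05×10⁴ V.
ΔV = V_B − V_A = 3.01×10⁴ V.
W_field = −qΔV = −(6.32×10⁻⁶ C)(3.01×10⁴ V) = -0.190 J.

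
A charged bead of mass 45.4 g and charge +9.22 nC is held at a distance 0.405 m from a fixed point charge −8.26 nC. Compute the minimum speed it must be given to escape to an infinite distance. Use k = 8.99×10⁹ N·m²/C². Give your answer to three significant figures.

To just escape, total mechanical energy must reach zero at infinity: ½mv²_min + U = 0, so ½mv²_min = −U = |kQq|/r.
|U| = |kQq|/r = (8.99×10⁹ N·m²/C²)(8.26×10⁻⁹)(9.22×10⁻⁹)/(0.405) = 1.69×10⁻⁶ J.
v_min = √(2|U|/m) = √(2·1.69×10⁻⁶/0.0454) = 8.63×10⁻³ m/s.

8.63×10⁻³ m/s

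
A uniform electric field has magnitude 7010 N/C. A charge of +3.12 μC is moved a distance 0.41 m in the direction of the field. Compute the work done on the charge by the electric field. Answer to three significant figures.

8.97×10⁻³ J

The potential change for a displacement 0.41 m in the direction of the field is ΔV = −Ed = -2870 V.
W_field = −qΔV = 8.97×10⁻³ J.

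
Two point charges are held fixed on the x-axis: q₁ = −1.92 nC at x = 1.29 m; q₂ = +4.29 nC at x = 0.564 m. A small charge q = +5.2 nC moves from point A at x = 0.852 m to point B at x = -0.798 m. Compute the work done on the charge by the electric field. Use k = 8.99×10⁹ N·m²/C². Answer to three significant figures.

The work done by the electric force is W_field = −ΔU = −q(V_B − V_A) = q(V_A − V_B).
At A: distances to the source charges are 0.438 m, 0.288 m; V_A = Σ kqᵢ/rᵢ = 94.5 V.
At B: distances to the source charges are 2.09 m, 1.36 m; V_B = Σ kqᵢ/rᵢ = 20.0 V.
ΔV = V_B − V_A = -74.5 V.
W_field = −qΔV = −(5.20×10⁻⁹ C)(-74.5 V) = 3.87×10⁻⁷ J.

3.87×10⁻⁷ J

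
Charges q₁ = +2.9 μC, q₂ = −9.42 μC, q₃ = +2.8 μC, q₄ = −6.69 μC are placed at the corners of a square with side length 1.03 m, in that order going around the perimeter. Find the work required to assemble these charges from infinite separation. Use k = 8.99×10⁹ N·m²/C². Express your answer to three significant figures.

-0.362 J

The work to assemble the configuration equals its total potential energy, U = Σ kqᵢqⱼ/rᵢⱼ over all pairs.
The four side pairs have separation 1.03 m and the two diagonal pairs 1.46 m.
Summing all 6 pair terms gives U = -0.362 J.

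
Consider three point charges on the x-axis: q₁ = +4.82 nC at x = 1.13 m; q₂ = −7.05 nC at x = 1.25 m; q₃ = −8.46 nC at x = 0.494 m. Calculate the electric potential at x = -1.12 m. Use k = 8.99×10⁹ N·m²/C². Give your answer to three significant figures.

The total potential is the scalar sum of each charge's contribution, V = Σ kqᵢ/rᵢ.
Distances from the field point to each charge: r₁ = 2.25 m, r₂ = 2.37 m, r₃ = 1.61 m.
V = k[(4.82×10⁻⁹)/(2.25) + (-7.05×10⁻⁹)/(2.37) + (-8.46×10⁻⁹)/(1.61)] = -54.6 V.

-54.6 V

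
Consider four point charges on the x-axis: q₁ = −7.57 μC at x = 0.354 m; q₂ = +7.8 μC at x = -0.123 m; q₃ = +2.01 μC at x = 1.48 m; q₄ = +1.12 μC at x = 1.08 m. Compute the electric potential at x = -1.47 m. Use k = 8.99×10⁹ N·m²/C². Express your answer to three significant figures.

The total potential is the scalar sum of each charge's contribution, V = Σ kqᵢ/rᵢ.
Distances from the field point to each charge: r₁ = 1.82 m, r₂ = 1.35 m, r₃ = 2.95 m, r₄ = 2.55 m.
V = k[(-7.57×10⁻⁶)/(1.82) + (7.80×10⁻⁶)/(1.35) + (2.01×10⁻⁶)/(2.95) + (1.12×10⁻⁶)/(2.55)] = 2.48×10⁴ V.

2.48×10⁴ V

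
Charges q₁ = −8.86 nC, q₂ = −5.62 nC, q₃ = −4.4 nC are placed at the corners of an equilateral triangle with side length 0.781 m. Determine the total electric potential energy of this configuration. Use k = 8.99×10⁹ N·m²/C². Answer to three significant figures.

The work to assemble the configuration equals its total potential energy, U = Σ kqᵢqⱼ/rᵢⱼ over all pairs.
All three pair separations equal the side length, 0.781 m.
U = (5.73×10⁻⁷) + (4.49×10⁻⁷) + (2.85×10⁻⁷) = 1.31×10⁻⁶ J.

1.31×10⁻⁶ J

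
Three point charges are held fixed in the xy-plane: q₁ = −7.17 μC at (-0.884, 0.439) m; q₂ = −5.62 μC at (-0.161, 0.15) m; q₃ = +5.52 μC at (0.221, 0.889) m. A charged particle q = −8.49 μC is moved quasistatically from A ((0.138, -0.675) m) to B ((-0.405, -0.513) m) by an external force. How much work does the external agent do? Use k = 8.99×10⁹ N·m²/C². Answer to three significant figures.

For quasistatic motion the external work equals the change in potential energy: W_ext = qΔV = q(V_B − V_A).
At A: distances to the source charges are 1.51 m, 0.878 m, 1.57 m; V_A = Σ kqᵢ/rᵢ = -6.85×10⁴ V.
At B: distances to the source charges are 1.07 m, 0.706 m, 1.54 m; V_B = Σ kqᵢ/rᵢ = -9.97×10⁴ V.
ΔV = V_B − V_A = -3.12×10⁴ V.
W_ext = qΔV = (-8.49×10⁻⁶ C)(-3.12×10⁴ V) = 0.264 J.

0.264 J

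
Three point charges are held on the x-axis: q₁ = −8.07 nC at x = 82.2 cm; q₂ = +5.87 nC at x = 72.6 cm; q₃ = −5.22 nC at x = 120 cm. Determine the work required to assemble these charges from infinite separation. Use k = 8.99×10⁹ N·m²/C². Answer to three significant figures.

-4.02×10⁻⁶ J

The work to assemble the configuration equals its total potential energy, U = Σ kqᵢqⱼ/rᵢⱼ over all pairs.
Pair separations: r₁₂ = 0.0960 m, r₁₃ = 0.378 m, r₂₃ = 0.474 m.
U = (-4.44×10⁻⁶) + (1.00×10⁻⁶) + (-5.81×10⁻⁷) = -4.02×10⁻⁶ J.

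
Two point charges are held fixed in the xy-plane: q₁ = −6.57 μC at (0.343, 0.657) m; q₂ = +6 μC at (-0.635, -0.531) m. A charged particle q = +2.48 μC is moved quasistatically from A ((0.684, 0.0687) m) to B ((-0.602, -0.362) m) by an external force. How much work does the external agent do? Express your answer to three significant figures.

0.795 J

For quasistatic motion the external work equals the change in potential energy: W_ext = qΔV = q(V_B − V_A).
At A: distances to the source charges are 0.680 m, 1.45 m; V_A = Σ kqᵢ/rᵢ = -4.96×10⁴ V.
At B: distances to the source charges are 1.39 m, 0.172 m; V_B = Σ kqᵢ/rᵢ = 2.71×10⁵ V.
ΔV = V_B − V_A = 3.20×10⁵ V.
W_ext = qΔV = (2.48×10⁻⁶ C)(3.20×10⁵ V) = 0.795 J.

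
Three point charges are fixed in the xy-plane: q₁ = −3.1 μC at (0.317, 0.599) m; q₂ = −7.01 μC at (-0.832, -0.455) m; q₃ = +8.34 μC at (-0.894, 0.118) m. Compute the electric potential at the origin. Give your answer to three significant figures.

Electric potential is a scalar, so the contributions from each charge add algebraically: V = Σ kqᵢ/rᵢ.
Distances from the field point to each charge: r₁ = 0.678 m, r₂ = 0.948 m, r₃ = 0.902 m.
V = k[(-3.10×10⁻⁶)/(0.678) + (-7.01×10⁻⁶)/(0.948) + (8.34×10⁻⁶)/(0.902)] = -2.44×10⁴ V.

-2.44×10⁴ V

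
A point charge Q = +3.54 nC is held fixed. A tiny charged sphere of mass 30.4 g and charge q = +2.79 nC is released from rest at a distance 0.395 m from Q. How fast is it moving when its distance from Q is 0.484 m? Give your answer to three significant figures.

1.65×10⁻³ m/s

Only the electrostatic force acts, so mechanical energy is conserved: ½mv² = U₁ − U₂ = kQq(1/r₁ − 1/r₂).
U₁ − U₂ = (8.99×10⁹ N·m²/C²)(3.54×10⁻⁹ C)(2.79×10⁻⁹ C)(1/0.395 − 1/0.484) = 4.13×10⁻⁸ J.
v = √(2·4.13×10⁻⁸/0.0304) = 1.65×10⁻³ m/s.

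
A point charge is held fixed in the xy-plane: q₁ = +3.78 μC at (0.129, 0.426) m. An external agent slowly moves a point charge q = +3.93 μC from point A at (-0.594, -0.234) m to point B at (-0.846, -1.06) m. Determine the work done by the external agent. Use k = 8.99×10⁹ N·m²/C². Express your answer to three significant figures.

-0.0613 J

For quasistatic motion the external work equals the change in potential energy: W_ext = qΔV = q(V_B − V_A).
At A: distance to the source charge is 0.979 m; V_A = kq₁/r = 3.47×10⁴ V.
At B: distance to the source charge is 1.78 m; V_B = kq₁/r = 1.91×10⁴ V.
ΔV = V_B − V_A = -1.56×10⁴ V.
W_ext = qΔV = (3.93×10⁻⁶ C)(-1.56×10⁴ V) = -0.0613 J.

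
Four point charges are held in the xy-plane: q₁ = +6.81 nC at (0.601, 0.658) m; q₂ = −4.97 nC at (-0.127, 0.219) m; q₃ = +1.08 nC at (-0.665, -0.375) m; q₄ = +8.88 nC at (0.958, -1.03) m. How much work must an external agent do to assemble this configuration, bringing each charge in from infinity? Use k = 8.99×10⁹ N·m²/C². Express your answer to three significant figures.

-2.53×10⁻⁷ J

The assembly work is the sum of pairwise potential energies, U = Σ_{i<j} kqᵢqⱼ/rᵢⱼ.
Pair separations: r₁₂ = 0.850 m, r₁₃ = 1.63 m, r₁₄ = 1.73 m, r₂₃ = 0.801 m, r₂₄ = 1.65 m, r₃₄ = 1.75 m.
Summing all 6 pair terms gives U = -2.53×10⁻⁷ J.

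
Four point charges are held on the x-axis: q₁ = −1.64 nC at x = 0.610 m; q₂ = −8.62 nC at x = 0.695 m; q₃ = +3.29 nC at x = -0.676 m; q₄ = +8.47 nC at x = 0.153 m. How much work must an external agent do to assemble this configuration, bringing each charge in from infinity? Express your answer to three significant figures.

The assembly work is the sum of pairwise potential energies, U = Σ_{i<j} kqᵢqⱼ/rᵢⱼ.
Pair separations: r₁₂ = 0.0850 m, r₁₃ = 1.29 m, r₁₄ = 0.457 m, r₂₃ = 1.37 m, r₂₄ = 0.542 m, r₃₄ = 0.829 m.
Summing all 6 pair terms gives U = 8.94×10⁻⁸ J.

8.94×10⁻⁸ J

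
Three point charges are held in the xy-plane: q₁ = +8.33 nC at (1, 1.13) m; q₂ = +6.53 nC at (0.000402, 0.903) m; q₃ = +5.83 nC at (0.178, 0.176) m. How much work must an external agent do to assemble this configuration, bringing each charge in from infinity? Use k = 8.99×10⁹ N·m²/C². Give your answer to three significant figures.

The work to assemble the configuration equals its total potential energy, U = Σ kqᵢqⱼ/rᵢⱼ over all pairs.
Pair separations: r₁₂ = 1.03 m, r₁₃ = 1.26 m, r₂₃ = 0.748 m.
U = (4.77×10⁻⁷) + (3.47×10⁻⁷) + (4.57×10⁻⁷) = 1.28×10⁻⁶ J.

1.28×10⁻⁶ J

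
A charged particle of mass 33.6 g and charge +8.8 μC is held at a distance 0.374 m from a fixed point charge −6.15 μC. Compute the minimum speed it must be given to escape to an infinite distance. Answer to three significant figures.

8.80 m/s

To just escape, total mechanical energy must reach zero at infinity: ½mv²_min + U = 0, so ½mv²_min = −U = |kQq|/r.
|U| = |kQq|/r = (8.99×10⁹ N·m²/C²)(6.15×10⁻⁶)(8.80×10⁻⁶)/(0.374) = 1.30 J.
v_min = √(2|U|/m) = √(2·1.30/0.0336) = 8.80 m/s.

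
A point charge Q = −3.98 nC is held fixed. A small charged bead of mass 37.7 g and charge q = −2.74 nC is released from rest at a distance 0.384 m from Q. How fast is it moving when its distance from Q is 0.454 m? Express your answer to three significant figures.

1.45×10⁻³ m/s

Only the electrostatic force acts, so mechanical energy is conserved: ½mv² = U₁ − U₂ = kQq(1/r₁ − 1/r₂).
U₁ − U₂ = (8.99×10⁹ N·m²/C²)(-3.98×10⁻⁹ C)(-2.74×10⁻⁹ C)(1/0.384 − 1/0.454) = 3.94×10⁻⁸ J.
v = √(2·3.94×10⁻⁸/0.0377) = 1.45×10⁻³ m/s.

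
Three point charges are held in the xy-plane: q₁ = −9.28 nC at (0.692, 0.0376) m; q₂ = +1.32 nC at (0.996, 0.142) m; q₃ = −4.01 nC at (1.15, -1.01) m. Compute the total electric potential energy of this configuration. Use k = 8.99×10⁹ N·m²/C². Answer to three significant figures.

-9.10×10⁻⁸ J

The work to assemble the configuration equals its total potential energy, U = Σ kqᵢqⱼ/rᵢⱼ over all pairs.
Pair separations: r₁₂ = 0.321 m, r₁₃ = 1.14 m, r₂₃ = 1.16 m.
U = (-3.43×10⁻⁷) + (2.93×10⁻⁷) + (-4.09×10⁻⁸) = -9.10×10⁻⁸ J.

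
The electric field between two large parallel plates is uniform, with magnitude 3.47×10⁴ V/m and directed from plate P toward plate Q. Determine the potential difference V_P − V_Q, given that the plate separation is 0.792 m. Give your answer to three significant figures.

In a uniform field, potential decreases in the direction of E: ΔV = −E·d for a displacement d parallel to E.
Going from Q to P is a displacement of 0.792 m opposite to the field, so V_P − V_Q = +Ed = 2.75×10⁴ V.

2.75×10⁴ V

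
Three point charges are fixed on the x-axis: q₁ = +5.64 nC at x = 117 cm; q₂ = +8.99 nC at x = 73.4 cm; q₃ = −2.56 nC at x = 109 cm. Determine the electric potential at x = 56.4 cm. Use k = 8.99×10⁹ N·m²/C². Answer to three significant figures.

515 V

Electric potential is a scalar, so the contributions from each charge add algebraically: V = Σ kqᵢ/rᵢ.
Distances from the field point to each charge: r₁ = 0.606 m, r₂ = 0.170 m, r₃ = 0.526 m.
V = k[(5.64×10⁻⁹)/(0.606) + (8.99×10⁻⁹)/(0.170) + (-2.56×10⁻⁹)/(0.526)] = 515 V.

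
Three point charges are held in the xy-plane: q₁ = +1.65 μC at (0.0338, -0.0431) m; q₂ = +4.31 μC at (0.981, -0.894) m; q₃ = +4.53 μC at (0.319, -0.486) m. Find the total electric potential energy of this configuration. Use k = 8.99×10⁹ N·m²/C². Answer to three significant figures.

0.403 J

The assembly work is the sum of pairwise potential energies, U = Σ_{i<j} kqᵢqⱼ/rᵢⱼ.
Pair separations: r₁₂ = 1.27 m, r₁₃ = 0.527 m, r₂₃ = 0.778 m.
U = (0.0502) + (0.128) + (0.226) = 0.403 J.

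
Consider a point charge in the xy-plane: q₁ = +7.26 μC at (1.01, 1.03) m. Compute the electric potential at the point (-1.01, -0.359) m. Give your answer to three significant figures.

Electric potential is a scalar, so the contributions from each charge add algebraically: V = Σ kqᵢ/rᵢ.
Distances from the field point to each charge: r₁ = 2.45 m.
V = k[(7.26×10⁻⁶)/(2.45)] = 2.66×10⁴ V.

2.66×10⁴ V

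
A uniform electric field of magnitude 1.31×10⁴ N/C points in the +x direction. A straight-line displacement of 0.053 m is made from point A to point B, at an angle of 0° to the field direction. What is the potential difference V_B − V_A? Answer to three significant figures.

Only the component of displacement along E changes the potential: ΔV = −E·d·cosθ.
ΔV = −(1.31×10⁴ V/m)(0.0530 m)cos0° = -694 V.

-694 V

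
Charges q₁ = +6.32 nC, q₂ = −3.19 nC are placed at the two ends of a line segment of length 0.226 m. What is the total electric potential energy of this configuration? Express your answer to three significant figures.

-8.02×10⁻⁷ J

The assembly work is the sum of pairwise potential energies, U = Σ_{i<j} kqᵢqⱼ/rᵢⱼ.
The separation is r = 0.226 m.
U = (-8.02×10⁻⁷) = -8.02×10⁻⁷ J.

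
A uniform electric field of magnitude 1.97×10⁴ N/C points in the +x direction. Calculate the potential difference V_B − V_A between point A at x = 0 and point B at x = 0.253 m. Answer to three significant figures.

-4980 V

In a uniform field, potential decreases in the direction of E: V_B − V_A = −E·Δx.
V_B − V_A = −(1.97×10⁴ V/m)(0.253 m) = -4980 V.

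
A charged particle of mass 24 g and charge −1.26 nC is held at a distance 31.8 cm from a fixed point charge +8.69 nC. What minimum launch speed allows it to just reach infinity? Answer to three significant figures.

To just escape, total mechanical energy must reach zero at infinity: ½mv²_min + U = 0, so ½mv²_min = −U = |kQq|/r.
|U| = |kQq|/r = (8.99×10⁹ N·m²/C²)(8.69×10⁻⁹)(1.26×10⁻⁹)/(0.318) = 3.10×10⁻⁷ J.
v_min = √(2|U|/m) = √(2·3.10×10⁻⁷/0.0240) = 5.08×10⁻³ m/s.

5.08×10⁻³ m/s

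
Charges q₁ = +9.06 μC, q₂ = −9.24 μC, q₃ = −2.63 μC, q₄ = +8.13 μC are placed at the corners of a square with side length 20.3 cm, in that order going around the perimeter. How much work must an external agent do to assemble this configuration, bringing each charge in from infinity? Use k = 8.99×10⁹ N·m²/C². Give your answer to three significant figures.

The assembly work is the sum of pairwise potential energies, U = Σ_{i<j} kqᵢqⱼ/rᵢⱼ.
The four side pairs have separation 0.203 m and the two diagonal pairs 0.287 m.
Summing all 6 pair terms gives U = -3.41 J.

-3.41 J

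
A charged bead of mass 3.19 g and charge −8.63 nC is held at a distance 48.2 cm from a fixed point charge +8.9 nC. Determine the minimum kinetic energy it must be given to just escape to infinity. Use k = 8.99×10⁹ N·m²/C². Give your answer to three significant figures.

To just escape, total mechanical energy must reach zero at infinity: ½mv²_min + U = 0, so ½mv²_min = −U = |kQq|/r.
|U| = |kQq|/r = (8.99×10⁹ N·m²/C²)(8.90×10⁻⁹)(8.63×10⁻⁹)/(0.482) = 1.43×10⁻⁶ J.

1.43×10⁻⁶ J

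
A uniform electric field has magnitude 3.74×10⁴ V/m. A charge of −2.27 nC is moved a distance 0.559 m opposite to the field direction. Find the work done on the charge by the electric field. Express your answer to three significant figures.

The potential change for a displacement 0.559 m opposite to the field direction is ΔV = +Ed = 2.09×10⁴ V.
W_field = −qΔV = 4.75×10⁻⁵ J.

4.75×10⁻⁵ J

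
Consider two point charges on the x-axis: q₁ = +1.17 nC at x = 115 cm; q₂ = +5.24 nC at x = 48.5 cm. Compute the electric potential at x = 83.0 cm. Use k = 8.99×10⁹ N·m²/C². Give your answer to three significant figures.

169 V

Electric potential is a scalar, so the contributions from each charge add algebraically: V = Σ kqᵢ/rᵢ.
Distances from the field point to each charge: r₁ = 0.320 m, r₂ = 0.345 m.
V = k[(1.17×10⁻⁹)/(0.320) + (5.24×10⁻⁹)/(0.345)] = 169 V.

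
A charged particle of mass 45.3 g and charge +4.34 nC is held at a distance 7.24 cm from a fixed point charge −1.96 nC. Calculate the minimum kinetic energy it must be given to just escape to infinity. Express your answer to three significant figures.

To just escape, total mechanical energy must reach zero at infinity: ½mv²_min + U = 0, so ½mv²_min = −U = |kQq|/r.
|U| = |kQq|/r = (8.99×10⁹ N·m²/C²)(1.96×10⁻⁹)(4.34×10⁻⁹)/(0.0724) = 1.06×10⁻⁶ J.

1.06×10⁻⁶ J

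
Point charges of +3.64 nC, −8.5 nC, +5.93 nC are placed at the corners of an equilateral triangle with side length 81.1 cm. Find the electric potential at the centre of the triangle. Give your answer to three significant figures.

The total potential is the scalar sum of each charge's contribution, V = Σ kqᵢ/rᵢ.
The distance from each vertex to the centroid is a/√3 = 0.468 m.
V = k[(3.64×10⁻⁹)/(0.468) + (-8.50×10⁻⁹)/(0.468) + (5.93×10⁻⁹)/(0.468)] = 20.5 V.

20.5 V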